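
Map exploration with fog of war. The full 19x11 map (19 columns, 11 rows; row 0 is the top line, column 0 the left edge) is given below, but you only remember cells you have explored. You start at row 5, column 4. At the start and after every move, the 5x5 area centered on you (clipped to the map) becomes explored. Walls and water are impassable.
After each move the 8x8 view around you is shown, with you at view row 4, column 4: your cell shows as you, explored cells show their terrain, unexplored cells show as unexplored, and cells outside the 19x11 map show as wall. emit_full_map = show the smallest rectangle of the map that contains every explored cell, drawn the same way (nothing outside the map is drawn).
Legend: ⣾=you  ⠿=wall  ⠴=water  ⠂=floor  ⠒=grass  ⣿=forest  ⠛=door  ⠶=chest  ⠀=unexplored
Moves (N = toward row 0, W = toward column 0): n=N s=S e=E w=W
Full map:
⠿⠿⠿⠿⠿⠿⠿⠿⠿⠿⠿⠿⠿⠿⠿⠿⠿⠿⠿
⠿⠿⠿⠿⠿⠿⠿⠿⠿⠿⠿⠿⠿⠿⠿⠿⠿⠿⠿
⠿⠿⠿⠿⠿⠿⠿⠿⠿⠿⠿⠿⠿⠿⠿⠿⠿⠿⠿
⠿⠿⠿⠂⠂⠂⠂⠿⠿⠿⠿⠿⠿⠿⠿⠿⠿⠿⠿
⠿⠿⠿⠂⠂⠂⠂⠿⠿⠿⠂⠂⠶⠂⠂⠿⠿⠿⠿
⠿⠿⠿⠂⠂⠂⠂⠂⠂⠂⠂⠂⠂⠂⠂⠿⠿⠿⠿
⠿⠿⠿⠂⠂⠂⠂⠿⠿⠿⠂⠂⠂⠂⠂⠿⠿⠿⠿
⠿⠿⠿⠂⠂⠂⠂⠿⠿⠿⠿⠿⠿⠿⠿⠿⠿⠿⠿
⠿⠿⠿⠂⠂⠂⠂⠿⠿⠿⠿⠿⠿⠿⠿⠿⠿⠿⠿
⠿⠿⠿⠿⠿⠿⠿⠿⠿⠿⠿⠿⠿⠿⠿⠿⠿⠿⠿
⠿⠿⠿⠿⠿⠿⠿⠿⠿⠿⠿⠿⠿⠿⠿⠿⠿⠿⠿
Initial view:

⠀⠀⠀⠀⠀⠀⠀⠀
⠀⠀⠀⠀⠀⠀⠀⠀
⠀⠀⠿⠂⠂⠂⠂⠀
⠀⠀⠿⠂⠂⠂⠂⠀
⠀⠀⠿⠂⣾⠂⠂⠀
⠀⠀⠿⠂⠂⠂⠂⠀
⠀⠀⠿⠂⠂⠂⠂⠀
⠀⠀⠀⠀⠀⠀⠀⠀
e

⠀⠀⠀⠀⠀⠀⠀⠀
⠀⠀⠀⠀⠀⠀⠀⠀
⠀⠿⠂⠂⠂⠂⠿⠀
⠀⠿⠂⠂⠂⠂⠿⠀
⠀⠿⠂⠂⣾⠂⠂⠀
⠀⠿⠂⠂⠂⠂⠿⠀
⠀⠿⠂⠂⠂⠂⠿⠀
⠀⠀⠀⠀⠀⠀⠀⠀

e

⠀⠀⠀⠀⠀⠀⠀⠀
⠀⠀⠀⠀⠀⠀⠀⠀
⠿⠂⠂⠂⠂⠿⠿⠀
⠿⠂⠂⠂⠂⠿⠿⠀
⠿⠂⠂⠂⣾⠂⠂⠀
⠿⠂⠂⠂⠂⠿⠿⠀
⠿⠂⠂⠂⠂⠿⠿⠀
⠀⠀⠀⠀⠀⠀⠀⠀

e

⠀⠀⠀⠀⠀⠀⠀⠀
⠀⠀⠀⠀⠀⠀⠀⠀
⠂⠂⠂⠂⠿⠿⠿⠀
⠂⠂⠂⠂⠿⠿⠿⠀
⠂⠂⠂⠂⣾⠂⠂⠀
⠂⠂⠂⠂⠿⠿⠿⠀
⠂⠂⠂⠂⠿⠿⠿⠀
⠀⠀⠀⠀⠀⠀⠀⠀

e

⠀⠀⠀⠀⠀⠀⠀⠀
⠀⠀⠀⠀⠀⠀⠀⠀
⠂⠂⠂⠿⠿⠿⠿⠀
⠂⠂⠂⠿⠿⠿⠂⠀
⠂⠂⠂⠂⣾⠂⠂⠀
⠂⠂⠂⠿⠿⠿⠂⠀
⠂⠂⠂⠿⠿⠿⠿⠀
⠀⠀⠀⠀⠀⠀⠀⠀

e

⠀⠀⠀⠀⠀⠀⠀⠀
⠀⠀⠀⠀⠀⠀⠀⠀
⠂⠂⠿⠿⠿⠿⠿⠀
⠂⠂⠿⠿⠿⠂⠂⠀
⠂⠂⠂⠂⣾⠂⠂⠀
⠂⠂⠿⠿⠿⠂⠂⠀
⠂⠂⠿⠿⠿⠿⠿⠀
⠀⠀⠀⠀⠀⠀⠀⠀

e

⠀⠀⠀⠀⠀⠀⠀⠀
⠀⠀⠀⠀⠀⠀⠀⠀
⠂⠿⠿⠿⠿⠿⠿⠀
⠂⠿⠿⠿⠂⠂⠶⠀
⠂⠂⠂⠂⣾⠂⠂⠀
⠂⠿⠿⠿⠂⠂⠂⠀
⠂⠿⠿⠿⠿⠿⠿⠀
⠀⠀⠀⠀⠀⠀⠀⠀

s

⠀⠀⠀⠀⠀⠀⠀⠀
⠂⠿⠿⠿⠿⠿⠿⠀
⠂⠿⠿⠿⠂⠂⠶⠀
⠂⠂⠂⠂⠂⠂⠂⠀
⠂⠿⠿⠿⣾⠂⠂⠀
⠂⠿⠿⠿⠿⠿⠿⠀
⠀⠀⠿⠿⠿⠿⠿⠀
⠀⠀⠀⠀⠀⠀⠀⠀

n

⠀⠀⠀⠀⠀⠀⠀⠀
⠀⠀⠀⠀⠀⠀⠀⠀
⠂⠿⠿⠿⠿⠿⠿⠀
⠂⠿⠿⠿⠂⠂⠶⠀
⠂⠂⠂⠂⣾⠂⠂⠀
⠂⠿⠿⠿⠂⠂⠂⠀
⠂⠿⠿⠿⠿⠿⠿⠀
⠀⠀⠿⠿⠿⠿⠿⠀

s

⠀⠀⠀⠀⠀⠀⠀⠀
⠂⠿⠿⠿⠿⠿⠿⠀
⠂⠿⠿⠿⠂⠂⠶⠀
⠂⠂⠂⠂⠂⠂⠂⠀
⠂⠿⠿⠿⣾⠂⠂⠀
⠂⠿⠿⠿⠿⠿⠿⠀
⠀⠀⠿⠿⠿⠿⠿⠀
⠀⠀⠀⠀⠀⠀⠀⠀

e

⠀⠀⠀⠀⠀⠀⠀⠀
⠿⠿⠿⠿⠿⠿⠀⠀
⠿⠿⠿⠂⠂⠶⠂⠀
⠂⠂⠂⠂⠂⠂⠂⠀
⠿⠿⠿⠂⣾⠂⠂⠀
⠿⠿⠿⠿⠿⠿⠿⠀
⠀⠿⠿⠿⠿⠿⠿⠀
⠀⠀⠀⠀⠀⠀⠀⠀

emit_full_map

⠿⠂⠂⠂⠂⠿⠿⠿⠿⠿⠿⠀
⠿⠂⠂⠂⠂⠿⠿⠿⠂⠂⠶⠂
⠿⠂⠂⠂⠂⠂⠂⠂⠂⠂⠂⠂
⠿⠂⠂⠂⠂⠿⠿⠿⠂⣾⠂⠂
⠿⠂⠂⠂⠂⠿⠿⠿⠿⠿⠿⠿
⠀⠀⠀⠀⠀⠀⠿⠿⠿⠿⠿⠿

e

⠀⠀⠀⠀⠀⠀⠀⠀
⠿⠿⠿⠿⠿⠀⠀⠀
⠿⠿⠂⠂⠶⠂⠂⠀
⠂⠂⠂⠂⠂⠂⠂⠀
⠿⠿⠂⠂⣾⠂⠂⠀
⠿⠿⠿⠿⠿⠿⠿⠀
⠿⠿⠿⠿⠿⠿⠿⠀
⠀⠀⠀⠀⠀⠀⠀⠀

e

⠀⠀⠀⠀⠀⠀⠀⠀
⠿⠿⠿⠿⠀⠀⠀⠀
⠿⠂⠂⠶⠂⠂⠿⠀
⠂⠂⠂⠂⠂⠂⠿⠀
⠿⠂⠂⠂⣾⠂⠿⠀
⠿⠿⠿⠿⠿⠿⠿⠀
⠿⠿⠿⠿⠿⠿⠿⠀
⠀⠀⠀⠀⠀⠀⠀⠀

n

⠀⠀⠀⠀⠀⠀⠀⠀
⠀⠀⠀⠀⠀⠀⠀⠀
⠿⠿⠿⠿⠿⠿⠿⠀
⠿⠂⠂⠶⠂⠂⠿⠀
⠂⠂⠂⠂⣾⠂⠿⠀
⠿⠂⠂⠂⠂⠂⠿⠀
⠿⠿⠿⠿⠿⠿⠿⠀
⠿⠿⠿⠿⠿⠿⠿⠀

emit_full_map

⠿⠂⠂⠂⠂⠿⠿⠿⠿⠿⠿⠿⠿⠿
⠿⠂⠂⠂⠂⠿⠿⠿⠂⠂⠶⠂⠂⠿
⠿⠂⠂⠂⠂⠂⠂⠂⠂⠂⠂⣾⠂⠿
⠿⠂⠂⠂⠂⠿⠿⠿⠂⠂⠂⠂⠂⠿
⠿⠂⠂⠂⠂⠿⠿⠿⠿⠿⠿⠿⠿⠿
⠀⠀⠀⠀⠀⠀⠿⠿⠿⠿⠿⠿⠿⠿


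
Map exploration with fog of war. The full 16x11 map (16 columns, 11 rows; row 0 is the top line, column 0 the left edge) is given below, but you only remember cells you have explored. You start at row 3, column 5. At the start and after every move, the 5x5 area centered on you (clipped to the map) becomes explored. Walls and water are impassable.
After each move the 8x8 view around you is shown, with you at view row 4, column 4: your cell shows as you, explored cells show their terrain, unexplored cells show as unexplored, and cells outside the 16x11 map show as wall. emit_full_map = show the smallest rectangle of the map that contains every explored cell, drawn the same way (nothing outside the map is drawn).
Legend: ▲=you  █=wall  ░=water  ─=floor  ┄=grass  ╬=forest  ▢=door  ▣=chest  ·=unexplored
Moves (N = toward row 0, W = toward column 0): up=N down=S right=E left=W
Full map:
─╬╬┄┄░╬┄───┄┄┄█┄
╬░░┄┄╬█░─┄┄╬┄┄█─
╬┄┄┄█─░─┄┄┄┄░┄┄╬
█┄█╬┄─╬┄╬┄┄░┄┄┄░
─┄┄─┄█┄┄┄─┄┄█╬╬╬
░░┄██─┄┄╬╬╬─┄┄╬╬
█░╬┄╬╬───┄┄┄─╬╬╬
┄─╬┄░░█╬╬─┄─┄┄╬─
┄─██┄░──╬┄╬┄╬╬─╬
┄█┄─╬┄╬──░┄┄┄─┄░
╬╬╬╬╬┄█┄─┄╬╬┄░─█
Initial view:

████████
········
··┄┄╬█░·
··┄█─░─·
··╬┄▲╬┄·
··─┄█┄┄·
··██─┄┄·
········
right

████████
········
·┄┄╬█░─·
·┄█─░─┄·
·╬┄─▲┄╬·
·─┄█┄┄┄·
·██─┄┄╬·
········

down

········
·┄┄╬█░─·
·┄█─░─┄·
·╬┄─╬┄╬·
·─┄█▲┄┄·
·██─┄┄╬·
··╬╬───·
········

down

·┄┄╬█░─·
·┄█─░─┄·
·╬┄─╬┄╬·
·─┄█┄┄┄·
·██─▲┄╬·
··╬╬───·
··░░█╬╬·
········

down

·┄█─░─┄·
·╬┄─╬┄╬·
·─┄█┄┄┄·
·██─┄┄╬·
··╬╬▲──·
··░░█╬╬·
··┄░──╬·
········

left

··┄█─░─┄
··╬┄─╬┄╬
··─┄█┄┄┄
··██─┄┄╬
··┄╬▲───
··┄░░█╬╬
··█┄░──╬
········

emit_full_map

┄┄╬█░─
┄█─░─┄
╬┄─╬┄╬
─┄█┄┄┄
██─┄┄╬
┄╬▲───
┄░░█╬╬
█┄░──╬

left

···┄█─░─
···╬┄─╬┄
··┄─┄█┄┄
··┄██─┄┄
··╬┄▲╬──
··╬┄░░█╬
··██┄░──
········

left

█···┄█─░
█···╬┄─╬
█·┄┄─┄█┄
█·░┄██─┄
█·░╬▲╬╬─
█·─╬┄░░█
█·─██┄░─
█·······

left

██···┄█─
██···╬┄─
██─┄┄─┄█
██░░┄██─
███░▲┄╬╬
██┄─╬┄░░
██┄─██┄░
██······

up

██···┄┄╬
██···┄█─
███┄█╬┄─
██─┄┄─┄█
██░░▲██─
███░╬┄╬╬
██┄─╬┄░░
██┄─██┄░

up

██······
██···┄┄╬
██╬┄┄┄█─
███┄█╬┄─
██─┄▲─┄█
██░░┄██─
███░╬┄╬╬
██┄─╬┄░░

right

█·······
█···┄┄╬█
█╬┄┄┄█─░
██┄█╬┄─╬
█─┄┄▲┄█┄
█░░┄██─┄
██░╬┄╬╬─
█┄─╬┄░░█

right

········
···┄┄╬█░
╬┄┄┄█─░─
█┄█╬┄─╬┄
─┄┄─▲█┄┄
░░┄██─┄┄
█░╬┄╬╬──
┄─╬┄░░█╬

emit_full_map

···┄┄╬█░─
╬┄┄┄█─░─┄
█┄█╬┄─╬┄╬
─┄┄─▲█┄┄┄
░░┄██─┄┄╬
█░╬┄╬╬───
┄─╬┄░░█╬╬
┄─██┄░──╬


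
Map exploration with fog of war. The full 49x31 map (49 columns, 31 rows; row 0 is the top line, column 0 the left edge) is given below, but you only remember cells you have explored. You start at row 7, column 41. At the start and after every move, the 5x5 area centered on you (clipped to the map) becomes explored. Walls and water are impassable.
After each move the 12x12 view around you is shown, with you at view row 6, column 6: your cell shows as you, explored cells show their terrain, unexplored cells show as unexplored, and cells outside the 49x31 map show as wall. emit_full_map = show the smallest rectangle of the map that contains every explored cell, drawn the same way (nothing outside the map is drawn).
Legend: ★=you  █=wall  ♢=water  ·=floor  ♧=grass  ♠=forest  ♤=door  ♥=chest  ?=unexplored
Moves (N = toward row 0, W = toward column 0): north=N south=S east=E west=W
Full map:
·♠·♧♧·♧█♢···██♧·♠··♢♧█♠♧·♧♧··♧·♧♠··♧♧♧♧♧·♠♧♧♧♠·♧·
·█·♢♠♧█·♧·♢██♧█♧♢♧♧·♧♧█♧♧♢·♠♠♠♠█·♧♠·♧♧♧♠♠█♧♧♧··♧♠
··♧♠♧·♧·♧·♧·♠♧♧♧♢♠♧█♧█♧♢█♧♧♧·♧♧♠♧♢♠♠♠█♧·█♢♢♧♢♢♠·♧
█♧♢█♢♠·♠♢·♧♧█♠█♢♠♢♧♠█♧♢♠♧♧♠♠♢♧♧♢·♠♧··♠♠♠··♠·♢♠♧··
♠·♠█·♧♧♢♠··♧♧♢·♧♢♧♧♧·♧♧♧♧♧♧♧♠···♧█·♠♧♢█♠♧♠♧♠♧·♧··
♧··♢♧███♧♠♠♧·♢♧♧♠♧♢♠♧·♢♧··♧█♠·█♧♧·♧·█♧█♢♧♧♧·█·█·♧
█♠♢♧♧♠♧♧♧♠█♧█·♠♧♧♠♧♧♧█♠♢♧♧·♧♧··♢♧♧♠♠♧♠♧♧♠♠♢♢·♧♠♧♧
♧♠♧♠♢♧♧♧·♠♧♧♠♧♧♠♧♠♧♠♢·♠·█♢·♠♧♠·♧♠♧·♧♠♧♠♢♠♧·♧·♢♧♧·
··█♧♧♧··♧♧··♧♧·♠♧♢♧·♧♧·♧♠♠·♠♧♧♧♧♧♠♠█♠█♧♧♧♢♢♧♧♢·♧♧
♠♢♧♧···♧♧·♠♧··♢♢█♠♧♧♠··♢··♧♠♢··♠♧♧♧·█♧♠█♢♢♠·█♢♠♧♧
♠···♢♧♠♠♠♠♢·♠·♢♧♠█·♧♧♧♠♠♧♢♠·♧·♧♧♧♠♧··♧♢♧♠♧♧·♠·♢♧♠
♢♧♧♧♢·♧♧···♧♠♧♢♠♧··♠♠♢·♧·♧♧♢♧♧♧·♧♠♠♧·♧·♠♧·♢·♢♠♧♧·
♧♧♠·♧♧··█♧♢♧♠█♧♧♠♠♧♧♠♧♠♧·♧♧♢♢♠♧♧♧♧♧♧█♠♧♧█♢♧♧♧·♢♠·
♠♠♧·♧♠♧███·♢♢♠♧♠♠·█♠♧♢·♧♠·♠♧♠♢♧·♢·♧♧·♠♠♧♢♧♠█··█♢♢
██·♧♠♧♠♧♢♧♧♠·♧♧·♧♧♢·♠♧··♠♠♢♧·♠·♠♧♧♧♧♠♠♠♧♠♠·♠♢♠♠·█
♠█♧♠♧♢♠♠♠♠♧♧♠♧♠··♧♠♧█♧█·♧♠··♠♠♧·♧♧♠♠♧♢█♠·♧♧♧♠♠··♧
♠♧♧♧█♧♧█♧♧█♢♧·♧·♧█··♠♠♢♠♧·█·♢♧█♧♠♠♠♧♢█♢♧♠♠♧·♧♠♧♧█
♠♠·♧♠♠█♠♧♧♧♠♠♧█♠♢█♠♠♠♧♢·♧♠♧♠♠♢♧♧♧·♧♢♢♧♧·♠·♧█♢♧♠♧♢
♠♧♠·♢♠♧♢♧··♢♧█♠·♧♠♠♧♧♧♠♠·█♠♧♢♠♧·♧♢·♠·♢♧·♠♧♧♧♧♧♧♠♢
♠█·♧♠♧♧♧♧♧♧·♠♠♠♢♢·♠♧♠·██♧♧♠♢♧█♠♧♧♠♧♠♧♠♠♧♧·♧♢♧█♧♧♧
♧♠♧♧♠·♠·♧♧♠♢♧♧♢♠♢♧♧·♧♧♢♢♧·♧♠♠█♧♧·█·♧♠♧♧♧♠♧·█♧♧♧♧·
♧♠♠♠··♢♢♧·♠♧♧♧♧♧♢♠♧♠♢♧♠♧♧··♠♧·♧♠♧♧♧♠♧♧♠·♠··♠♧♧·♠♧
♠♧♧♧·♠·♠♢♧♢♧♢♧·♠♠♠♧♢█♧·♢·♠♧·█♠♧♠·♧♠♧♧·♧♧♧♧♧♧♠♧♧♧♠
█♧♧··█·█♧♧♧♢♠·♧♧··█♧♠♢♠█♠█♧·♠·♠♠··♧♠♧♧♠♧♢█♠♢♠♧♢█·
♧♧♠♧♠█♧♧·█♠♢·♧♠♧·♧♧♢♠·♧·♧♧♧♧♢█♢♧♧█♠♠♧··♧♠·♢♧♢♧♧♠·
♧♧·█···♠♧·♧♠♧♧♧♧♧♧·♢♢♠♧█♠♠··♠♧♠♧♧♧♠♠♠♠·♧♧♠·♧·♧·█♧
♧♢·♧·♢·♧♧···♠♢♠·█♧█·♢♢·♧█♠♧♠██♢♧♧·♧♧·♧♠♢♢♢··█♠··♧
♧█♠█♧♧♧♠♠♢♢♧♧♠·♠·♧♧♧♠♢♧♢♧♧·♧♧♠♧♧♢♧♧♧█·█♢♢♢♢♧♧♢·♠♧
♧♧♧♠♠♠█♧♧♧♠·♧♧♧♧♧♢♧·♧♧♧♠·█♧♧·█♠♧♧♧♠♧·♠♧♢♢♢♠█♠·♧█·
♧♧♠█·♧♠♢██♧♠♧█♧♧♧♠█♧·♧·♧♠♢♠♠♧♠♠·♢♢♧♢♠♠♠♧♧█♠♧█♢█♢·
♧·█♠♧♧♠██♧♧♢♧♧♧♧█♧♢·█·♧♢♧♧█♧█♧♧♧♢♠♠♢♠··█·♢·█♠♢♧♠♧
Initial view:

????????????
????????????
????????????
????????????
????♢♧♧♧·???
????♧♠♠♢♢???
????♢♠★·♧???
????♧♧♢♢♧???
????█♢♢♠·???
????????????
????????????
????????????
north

????????????
????????????
????????????
????????????
????♠♧♠♧♠???
????♢♧♧♧·???
????♧♠★♢♢???
????♢♠♧·♧???
????♧♧♢♢♧???
????█♢♢♠·???
????????????
????????????

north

████████████
????????????
????????????
????????????
????♠··♠·???
????♠♧♠♧♠???
????♢♧★♧·???
????♧♠♠♢♢???
????♢♠♧·♧???
????♧♧♢♢♧???
????█♢♢♠·???
????????????

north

████████████
████████████
????????????
????????????
????·█♢♢♧???
????♠··♠·???
????♠♧★♧♠???
????♢♧♧♧·???
????♧♠♠♢♢???
????♢♠♧·♧???
????♧♧♢♢♧???
????█♢♢♠·???

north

████████████
████████████
████████████
????????????
????♠♠█♧♧???
????·█♢♢♧???
????♠·★♠·???
????♠♧♠♧♠???
????♢♧♧♧·???
????♧♠♠♢♢???
????♢♠♧·♧???
????♧♧♢♢♧???

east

████████████
████████████
████████████
????????????
???♠♠█♧♧♧???
???·█♢♢♧♢???
???♠··★·♢???
???♠♧♠♧♠♧???
???♢♧♧♧·█???
???♧♠♠♢♢????
???♢♠♧·♧????
???♧♧♢♢♧????

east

████████████
████████████
████████████
????????????
??♠♠█♧♧♧·???
??·█♢♢♧♢♢???
??♠··♠★♢♠???
??♠♧♠♧♠♧·???
??♢♧♧♧·█·???
??♧♠♠♢♢?????
??♢♠♧·♧?????
??♧♧♢♢♧?????

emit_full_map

♠♠█♧♧♧·
·█♢♢♧♢♢
♠··♠★♢♠
♠♧♠♧♠♧·
♢♧♧♧·█·
♧♠♠♢♢??
♢♠♧·♧??
♧♧♢♢♧??
█♢♢♠·??

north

████████████
████████████
████████████
████████████
????♠♧♧♧♠???
??♠♠█♧♧♧·???
??·█♢♢★♢♢???
??♠··♠·♢♠???
??♠♧♠♧♠♧·???
??♢♧♧♧·█·???
??♧♠♠♢♢?????
??♢♠♧·♧?????

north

████████████
████████████
████████████
████████████
████████████
????♠♧♧♧♠???
??♠♠█♧★♧·???
??·█♢♢♧♢♢???
??♠··♠·♢♠???
??♠♧♠♧♠♧·???
??♢♧♧♧·█·???
??♧♠♠♢♢?????

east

████████████
████████████
████████████
████████████
████████████
???♠♧♧♧♠·??█
?♠♠█♧♧★··??█
?·█♢♢♧♢♢♠??█
?♠··♠·♢♠♧??█
?♠♧♠♧♠♧·???█
?♢♧♧♧·█·???█
?♧♠♠♢♢?????█

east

████████████
████████████
████████████
████████████
████████████
??♠♧♧♧♠·♧?██
♠♠█♧♧♧★·♧?██
·█♢♢♧♢♢♠·?██
♠··♠·♢♠♧·?██
♠♧♠♧♠♧·???██
♢♧♧♧·█·???██
♧♠♠♢♢?????██

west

████████████
████████████
████████████
████████████
████████████
???♠♧♧♧♠·♧?█
?♠♠█♧♧★··♧?█
?·█♢♢♧♢♢♠·?█
?♠··♠·♢♠♧·?█
?♠♧♠♧♠♧·???█
?♢♧♧♧·█·???█
?♧♠♠♢♢?????█

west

████████████
████████████
████████████
████████████
████████████
????♠♧♧♧♠·♧?
??♠♠█♧★♧··♧?
??·█♢♢♧♢♢♠·?
??♠··♠·♢♠♧·?
??♠♧♠♧♠♧·???
??♢♧♧♧·█·???
??♧♠♠♢♢?????

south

████████████
████████████
████████████
████████████
????♠♧♧♧♠·♧?
??♠♠█♧♧♧··♧?
??·█♢♢★♢♢♠·?
??♠··♠·♢♠♧·?
??♠♧♠♧♠♧·???
??♢♧♧♧·█·???
??♧♠♠♢♢?????
??♢♠♧·♧?????

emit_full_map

??♠♧♧♧♠·♧
♠♠█♧♧♧··♧
·█♢♢★♢♢♠·
♠··♠·♢♠♧·
♠♧♠♧♠♧·??
♢♧♧♧·█·??
♧♠♠♢♢????
♢♠♧·♧????
♧♧♢♢♧????
█♢♢♠·????

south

████████████
████████████
████████████
????♠♧♧♧♠·♧?
??♠♠█♧♧♧··♧?
??·█♢♢♧♢♢♠·?
??♠··♠★♢♠♧·?
??♠♧♠♧♠♧·???
??♢♧♧♧·█·???
??♧♠♠♢♢?????
??♢♠♧·♧?????
??♧♧♢♢♧?????

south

████████████
████████████
????♠♧♧♧♠·♧?
??♠♠█♧♧♧··♧?
??·█♢♢♧♢♢♠·?
??♠··♠·♢♠♧·?
??♠♧♠♧★♧·???
??♢♧♧♧·█·???
??♧♠♠♢♢·♧???
??♢♠♧·♧?????
??♧♧♢♢♧?????
??█♢♢♠·?????

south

████████████
????♠♧♧♧♠·♧?
??♠♠█♧♧♧··♧?
??·█♢♢♧♢♢♠·?
??♠··♠·♢♠♧·?
??♠♧♠♧♠♧·???
??♢♧♧♧★█·???
??♧♠♠♢♢·♧???
??♢♠♧·♧·♢???
??♧♧♢♢♧?????
??█♢♢♠·?????
????????????

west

████████████
?????♠♧♧♧♠·♧
???♠♠█♧♧♧··♧
???·█♢♢♧♢♢♠·
???♠··♠·♢♠♧·
???♠♧♠♧♠♧·??
???♢♧♧★·█·??
???♧♠♠♢♢·♧??
???♢♠♧·♧·♢??
???♧♧♢♢♧????
???█♢♢♠·????
????????????

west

████████████
??????♠♧♧♧♠·
????♠♠█♧♧♧··
????·█♢♢♧♢♢♠
????♠··♠·♢♠♧
????♠♧♠♧♠♧·?
????♢♧★♧·█·?
????♧♠♠♢♢·♧?
????♢♠♧·♧·♢?
????♧♧♢♢♧???
????█♢♢♠·???
????????????

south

??????♠♧♧♧♠·
????♠♠█♧♧♧··
????·█♢♢♧♢♢♠
????♠··♠·♢♠♧
????♠♧♠♧♠♧·?
????♢♧♧♧·█·?
????♧♠★♢♢·♧?
????♢♠♧·♧·♢?
????♧♧♢♢♧???
????█♢♢♠·???
????????????
????????????

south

????♠♠█♧♧♧··
????·█♢♢♧♢♢♠
????♠··♠·♢♠♧
????♠♧♠♧♠♧·?
????♢♧♧♧·█·?
????♧♠♠♢♢·♧?
????♢♠★·♧·♢?
????♧♧♢♢♧???
????█♢♢♠·???
????????????
????????????
????????????

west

?????♠♠█♧♧♧·
?????·█♢♢♧♢♢
?????♠··♠·♢♠
?????♠♧♠♧♠♧·
????█♢♧♧♧·█·
????♧♧♠♠♢♢·♧
????♠♢★♧·♧·♢
????♧♧♧♢♢♧??
????♠█♢♢♠·??
????????????
????????????
????????????

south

?????·█♢♢♧♢♢
?????♠··♠·♢♠
?????♠♧♠♧♠♧·
????█♢♧♧♧·█·
????♧♧♠♠♢♢·♧
????♠♢♠♧·♧·♢
????♧♧★♢♢♧??
????♠█♢♢♠·??
????♢♧♠♧♧???
????????????
????????????
????????????

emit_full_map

???♠♧♧♧♠·♧
?♠♠█♧♧♧··♧
?·█♢♢♧♢♢♠·
?♠··♠·♢♠♧·
?♠♧♠♧♠♧·??
█♢♧♧♧·█·??
♧♧♠♠♢♢·♧??
♠♢♠♧·♧·♢??
♧♧★♢♢♧????
♠█♢♢♠·????
♢♧♠♧♧?????


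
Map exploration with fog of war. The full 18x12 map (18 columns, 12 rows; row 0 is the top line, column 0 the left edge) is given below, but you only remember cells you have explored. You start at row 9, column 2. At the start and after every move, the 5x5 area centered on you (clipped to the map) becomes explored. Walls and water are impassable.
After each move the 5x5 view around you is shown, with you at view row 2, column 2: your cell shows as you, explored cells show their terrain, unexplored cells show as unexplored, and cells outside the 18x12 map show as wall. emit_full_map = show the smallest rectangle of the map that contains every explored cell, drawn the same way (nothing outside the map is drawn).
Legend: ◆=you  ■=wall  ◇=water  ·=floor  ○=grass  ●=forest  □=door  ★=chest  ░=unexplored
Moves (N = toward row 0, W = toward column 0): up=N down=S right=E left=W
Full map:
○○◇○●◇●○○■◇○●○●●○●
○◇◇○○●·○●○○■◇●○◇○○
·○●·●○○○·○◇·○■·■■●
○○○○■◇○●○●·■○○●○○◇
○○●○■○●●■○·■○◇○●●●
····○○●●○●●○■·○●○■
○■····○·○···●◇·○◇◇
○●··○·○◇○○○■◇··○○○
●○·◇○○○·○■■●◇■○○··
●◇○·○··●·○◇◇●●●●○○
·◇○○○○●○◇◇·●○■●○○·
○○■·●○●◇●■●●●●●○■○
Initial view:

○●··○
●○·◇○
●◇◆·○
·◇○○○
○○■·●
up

○■···
○●··○
●○◆◇○
●◇○·○
·◇○○○

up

····○
○■···
○●◆·○
●○·◇○
●◇○·○

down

○■···
○●··○
●○◆◇○
●◇○·○
·◇○○○

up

····○
○■···
○●◆·○
●○·◇○
●◇○·○

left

■····
■○■··
■○◆··
■●○·◇
■●◇○·

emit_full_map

····○
○■···
○◆··○
●○·◇○
●◇○·○
·◇○○○
○○■·●

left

■■···
■■○■·
■■◆●·
■■●○·
■■●◇○

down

■■○■·
■■○●·
■■◆○·
■■●◇○
■■·◇○

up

■■···
■■○■·
■■◆●·
■■●○·
■■●◇○

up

■■○○●
■■···
■■◆■·
■■○●·
■■●○·


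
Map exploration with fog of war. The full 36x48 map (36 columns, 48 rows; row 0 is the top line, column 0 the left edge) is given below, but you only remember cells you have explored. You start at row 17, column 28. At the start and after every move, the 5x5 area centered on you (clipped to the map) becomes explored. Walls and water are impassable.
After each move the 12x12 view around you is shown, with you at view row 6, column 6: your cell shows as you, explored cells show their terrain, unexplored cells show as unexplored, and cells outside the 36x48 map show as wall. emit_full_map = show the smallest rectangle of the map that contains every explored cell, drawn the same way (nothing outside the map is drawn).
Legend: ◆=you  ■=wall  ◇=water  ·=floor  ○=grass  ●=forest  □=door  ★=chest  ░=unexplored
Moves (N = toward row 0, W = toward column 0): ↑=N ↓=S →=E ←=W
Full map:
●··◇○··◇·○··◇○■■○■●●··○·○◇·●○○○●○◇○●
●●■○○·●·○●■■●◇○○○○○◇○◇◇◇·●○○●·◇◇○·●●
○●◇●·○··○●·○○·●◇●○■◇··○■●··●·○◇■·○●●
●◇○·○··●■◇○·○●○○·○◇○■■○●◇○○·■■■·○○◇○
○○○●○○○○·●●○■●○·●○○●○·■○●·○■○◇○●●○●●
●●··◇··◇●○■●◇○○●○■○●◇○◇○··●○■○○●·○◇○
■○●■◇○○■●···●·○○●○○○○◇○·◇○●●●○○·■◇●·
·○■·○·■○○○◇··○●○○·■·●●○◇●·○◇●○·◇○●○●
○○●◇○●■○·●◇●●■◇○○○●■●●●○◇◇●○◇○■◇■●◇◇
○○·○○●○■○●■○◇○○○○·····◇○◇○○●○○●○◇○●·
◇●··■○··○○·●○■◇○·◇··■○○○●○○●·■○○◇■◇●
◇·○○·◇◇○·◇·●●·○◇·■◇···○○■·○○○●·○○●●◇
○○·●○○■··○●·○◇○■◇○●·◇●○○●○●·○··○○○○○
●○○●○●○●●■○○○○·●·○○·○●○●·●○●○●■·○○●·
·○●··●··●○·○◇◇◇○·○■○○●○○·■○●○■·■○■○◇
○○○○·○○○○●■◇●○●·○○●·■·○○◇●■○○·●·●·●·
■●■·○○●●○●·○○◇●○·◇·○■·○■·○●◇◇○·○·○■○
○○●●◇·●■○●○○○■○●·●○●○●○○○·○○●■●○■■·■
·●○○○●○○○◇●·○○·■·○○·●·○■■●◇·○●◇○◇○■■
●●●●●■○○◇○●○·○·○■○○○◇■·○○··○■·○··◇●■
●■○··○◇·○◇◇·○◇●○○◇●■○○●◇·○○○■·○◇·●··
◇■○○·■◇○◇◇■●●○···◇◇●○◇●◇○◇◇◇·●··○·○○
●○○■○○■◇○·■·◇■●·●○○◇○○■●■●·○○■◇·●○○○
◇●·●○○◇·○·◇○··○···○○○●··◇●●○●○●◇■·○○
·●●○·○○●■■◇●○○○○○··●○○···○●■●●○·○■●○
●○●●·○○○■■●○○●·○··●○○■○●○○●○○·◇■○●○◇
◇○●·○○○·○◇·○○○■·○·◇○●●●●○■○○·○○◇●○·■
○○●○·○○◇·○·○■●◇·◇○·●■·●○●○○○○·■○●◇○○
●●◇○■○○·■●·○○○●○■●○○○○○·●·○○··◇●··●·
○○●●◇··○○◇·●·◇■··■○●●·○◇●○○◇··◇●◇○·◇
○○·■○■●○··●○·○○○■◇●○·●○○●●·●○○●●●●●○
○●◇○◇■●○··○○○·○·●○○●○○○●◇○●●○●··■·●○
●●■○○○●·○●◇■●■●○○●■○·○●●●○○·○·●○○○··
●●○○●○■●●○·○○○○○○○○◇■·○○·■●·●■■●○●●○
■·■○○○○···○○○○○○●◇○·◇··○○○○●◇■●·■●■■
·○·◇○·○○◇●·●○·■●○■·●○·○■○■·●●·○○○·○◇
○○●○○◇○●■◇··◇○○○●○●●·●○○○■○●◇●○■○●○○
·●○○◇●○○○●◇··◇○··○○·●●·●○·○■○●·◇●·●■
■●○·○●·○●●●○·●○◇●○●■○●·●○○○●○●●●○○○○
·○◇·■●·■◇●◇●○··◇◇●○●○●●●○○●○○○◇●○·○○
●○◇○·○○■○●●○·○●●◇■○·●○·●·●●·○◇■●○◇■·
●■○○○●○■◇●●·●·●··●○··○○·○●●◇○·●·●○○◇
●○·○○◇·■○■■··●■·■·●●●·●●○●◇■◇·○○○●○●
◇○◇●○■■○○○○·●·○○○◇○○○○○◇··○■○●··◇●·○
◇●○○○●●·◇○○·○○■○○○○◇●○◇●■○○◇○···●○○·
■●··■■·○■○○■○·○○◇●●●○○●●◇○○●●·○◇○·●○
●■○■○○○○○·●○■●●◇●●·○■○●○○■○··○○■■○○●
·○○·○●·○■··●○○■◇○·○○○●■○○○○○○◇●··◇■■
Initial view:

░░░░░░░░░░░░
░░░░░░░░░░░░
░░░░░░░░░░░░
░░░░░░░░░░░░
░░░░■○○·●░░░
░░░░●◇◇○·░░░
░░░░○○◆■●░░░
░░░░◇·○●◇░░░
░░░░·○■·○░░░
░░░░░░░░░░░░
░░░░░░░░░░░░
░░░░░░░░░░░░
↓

░░░░░░░░░░░░
░░░░░░░░░░░░
░░░░░░░░░░░░
░░░░■○○·●░░░
░░░░●◇◇○·░░░
░░░░○○●■●░░░
░░░░◇·◆●◇░░░
░░░░·○■·○░░░
░░░░○○■·○░░░
░░░░░░░░░░░░
░░░░░░░░░░░░
░░░░░░░░░░░░

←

░░░░░░░░░░░░
░░░░░░░░░░░░
░░░░░░░░░░░░
░░░░░■○○·●░░
░░░░○●◇◇○·░░
░░░░·○○●■●░░
░░░░●◇◆○●◇░░
░░░░··○■·○░░
░░░░○○○■·○░░
░░░░░░░░░░░░
░░░░░░░░░░░░
░░░░░░░░░░░░

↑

░░░░░░░░░░░░
░░░░░░░░░░░░
░░░░░░░░░░░░
░░░░░░░░░░░░
░░░░●■○○·●░░
░░░░○●◇◇○·░░
░░░░·○◆●■●░░
░░░░●◇·○●◇░░
░░░░··○■·○░░
░░░░○○○■·○░░
░░░░░░░░░░░░
░░░░░░░░░░░░

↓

░░░░░░░░░░░░
░░░░░░░░░░░░
░░░░░░░░░░░░
░░░░●■○○·●░░
░░░░○●◇◇○·░░
░░░░·○○●■●░░
░░░░●◇◆○●◇░░
░░░░··○■·○░░
░░░░○○○■·○░░
░░░░░░░░░░░░
░░░░░░░░░░░░
░░░░░░░░░░░░

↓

░░░░░░░░░░░░
░░░░░░░░░░░░
░░░░●■○○·●░░
░░░░○●◇◇○·░░
░░░░·○○●■●░░
░░░░●◇·○●◇░░
░░░░··◆■·○░░
░░░░○○○■·○░░
░░░░◇◇◇·●░░░
░░░░░░░░░░░░
░░░░░░░░░░░░
░░░░░░░░░░░░

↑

░░░░░░░░░░░░
░░░░░░░░░░░░
░░░░░░░░░░░░
░░░░●■○○·●░░
░░░░○●◇◇○·░░
░░░░·○○●■●░░
░░░░●◇◆○●◇░░
░░░░··○■·○░░
░░░░○○○■·○░░
░░░░◇◇◇·●░░░
░░░░░░░░░░░░
░░░░░░░░░░░░

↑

░░░░░░░░░░░░
░░░░░░░░░░░░
░░░░░░░░░░░░
░░░░░░░░░░░░
░░░░●■○○·●░░
░░░░○●◇◇○·░░
░░░░·○◆●■●░░
░░░░●◇·○●◇░░
░░░░··○■·○░░
░░░░○○○■·○░░
░░░░◇◇◇·●░░░
░░░░░░░░░░░░

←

░░░░░░░░░░░░
░░░░░░░░░░░░
░░░░░░░░░░░░
░░░░░░░░░░░░
░░░░◇●■○○·●░
░░░░·○●◇◇○·░
░░░░○·◆○●■●░
░░░░■●◇·○●◇░
░░░░○··○■·○░
░░░░░○○○■·○░
░░░░░◇◇◇·●░░
░░░░░░░░░░░░

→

░░░░░░░░░░░░
░░░░░░░░░░░░
░░░░░░░░░░░░
░░░░░░░░░░░░
░░░◇●■○○·●░░
░░░·○●◇◇○·░░
░░░○·○◆●■●░░
░░░■●◇·○●◇░░
░░░○··○■·○░░
░░░░○○○■·○░░
░░░░◇◇◇·●░░░
░░░░░░░░░░░░

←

░░░░░░░░░░░░
░░░░░░░░░░░░
░░░░░░░░░░░░
░░░░░░░░░░░░
░░░░◇●■○○·●░
░░░░·○●◇◇○·░
░░░░○·◆○●■●░
░░░░■●◇·○●◇░
░░░░○··○■·○░
░░░░░○○○■·○░
░░░░░◇◇◇·●░░
░░░░░░░░░░░░

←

░░░░░░░░░░░░
░░░░░░░░░░░░
░░░░░░░░░░░░
░░░░░░░░░░░░
░░░░○◇●■○○·●
░░░░■·○●◇◇○·
░░░░○○◆○○●■●
░░░░■■●◇·○●◇
░░░░○○··○■·○
░░░░░░○○○■·○
░░░░░░◇◇◇·●░
░░░░░░░░░░░░

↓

░░░░░░░░░░░░
░░░░░░░░░░░░
░░░░░░░░░░░░
░░░░○◇●■○○·●
░░░░■·○●◇◇○·
░░░░○○·○○●■●
░░░░■■◆◇·○●◇
░░░░○○··○■·○
░░░░◇·○○○■·○
░░░░░░◇◇◇·●░
░░░░░░░░░░░░
░░░░░░░░░░░░

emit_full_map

○◇●■○○·●
■·○●◇◇○·
○○·○○●■●
■■◆◇·○●◇
○○··○■·○
◇·○○○■·○
░░◇◇◇·●░

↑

░░░░░░░░░░░░
░░░░░░░░░░░░
░░░░░░░░░░░░
░░░░░░░░░░░░
░░░░○◇●■○○·●
░░░░■·○●◇◇○·
░░░░○○◆○○●■●
░░░░■■●◇·○●◇
░░░░○○··○■·○
░░░░◇·○○○■·○
░░░░░░◇◇◇·●░
░░░░░░░░░░░░

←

░░░░░░░░░░░░
░░░░░░░░░░░░
░░░░░░░░░░░░
░░░░░░░░░░░░
░░░░○○◇●■○○·
░░░░○■·○●◇◇○
░░░░○○◆·○○●■
░░░░○■■●◇·○●
░░░░·○○··○■·
░░░░░◇·○○○■·
░░░░░░░◇◇◇·●
░░░░░░░░░░░░

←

░░░░░░░░░░░░
░░░░░░░░░░░░
░░░░░░░░░░░░
░░░░░░░░░░░░
░░░░·○○◇●■○○
░░░░·○■·○●◇◇
░░░░●○◆○·○○●
░░░░·○■■●◇·○
░░░░■·○○··○■
░░░░░░◇·○○○■
░░░░░░░░◇◇◇·
░░░░░░░░░░░░

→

░░░░░░░░░░░░
░░░░░░░░░░░░
░░░░░░░░░░░░
░░░░░░░░░░░░
░░░·○○◇●■○○·
░░░·○■·○●◇◇○
░░░●○○◆·○○●■
░░░·○■■●◇·○●
░░░■·○○··○■·
░░░░░◇·○○○■·
░░░░░░░◇◇◇·●
░░░░░░░░░░░░

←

░░░░░░░░░░░░
░░░░░░░░░░░░
░░░░░░░░░░░░
░░░░░░░░░░░░
░░░░·○○◇●■○○
░░░░·○■·○●◇◇
░░░░●○◆○·○○●
░░░░·○■■●◇·○
░░░░■·○○··○■
░░░░░░◇·○○○■
░░░░░░░░◇◇◇·
░░░░░░░░░░░░

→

░░░░░░░░░░░░
░░░░░░░░░░░░
░░░░░░░░░░░░
░░░░░░░░░░░░
░░░·○○◇●■○○·
░░░·○■·○●◇◇○
░░░●○○◆·○○●■
░░░·○■■●◇·○●
░░░■·○○··○■·
░░░░░◇·○○○■·
░░░░░░░◇◇◇·●
░░░░░░░░░░░░

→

░░░░░░░░░░░░
░░░░░░░░░░░░
░░░░░░░░░░░░
░░░░░░░░░░░░
░░·○○◇●■○○·●
░░·○■·○●◇◇○·
░░●○○○◆○○●■●
░░·○■■●◇·○●◇
░░■·○○··○■·○
░░░░◇·○○○■·○
░░░░░░◇◇◇·●░
░░░░░░░░░░░░

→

░░░░░░░░░░░░
░░░░░░░░░░░░
░░░░░░░░░░░░
░░░░░░░░░░░░
░·○○◇●■○○·●░
░·○■·○●◇◇○·░
░●○○○·◆○●■●░
░·○■■●◇·○●◇░
░■·○○··○■·○░
░░░◇·○○○■·○░
░░░░░◇◇◇·●░░
░░░░░░░░░░░░

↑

░░░░░░░░░░░░
░░░░░░░░░░░░
░░░░░░░░░░░░
░░░░░░░░░░░░
░░░░·■○●○░░░
░·○○◇●■○○·●░
░·○■·○◆◇◇○·░
░●○○○·○○●■●░
░·○■■●◇·○●◇░
░■·○○··○■·○░
░░░◇·○○○■·○░
░░░░░◇◇◇·●░░

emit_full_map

░░░·■○●○░░
·○○◇●■○○·●
·○■·○◆◇◇○·
●○○○·○○●■●
·○■■●◇·○●◇
■·○○··○■·○
░░◇·○○○■·○
░░░░◇◇◇·●░


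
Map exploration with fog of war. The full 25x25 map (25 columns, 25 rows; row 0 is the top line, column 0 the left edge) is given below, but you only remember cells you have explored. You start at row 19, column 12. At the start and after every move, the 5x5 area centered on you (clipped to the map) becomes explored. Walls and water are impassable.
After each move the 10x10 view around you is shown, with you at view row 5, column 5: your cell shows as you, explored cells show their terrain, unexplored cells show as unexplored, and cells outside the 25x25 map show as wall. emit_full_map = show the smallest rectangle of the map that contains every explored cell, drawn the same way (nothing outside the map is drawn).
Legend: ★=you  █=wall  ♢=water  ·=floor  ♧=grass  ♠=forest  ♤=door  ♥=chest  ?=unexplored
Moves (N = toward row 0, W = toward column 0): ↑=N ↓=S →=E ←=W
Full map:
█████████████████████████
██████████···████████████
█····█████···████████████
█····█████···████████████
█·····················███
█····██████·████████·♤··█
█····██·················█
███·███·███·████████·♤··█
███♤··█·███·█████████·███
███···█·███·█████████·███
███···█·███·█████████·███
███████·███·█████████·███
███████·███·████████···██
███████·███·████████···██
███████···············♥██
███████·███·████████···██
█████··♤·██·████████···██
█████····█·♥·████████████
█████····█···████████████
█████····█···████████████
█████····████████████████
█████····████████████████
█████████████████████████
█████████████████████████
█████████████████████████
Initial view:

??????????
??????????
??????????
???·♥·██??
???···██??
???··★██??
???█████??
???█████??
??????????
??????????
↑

??????????
??????????
??????????
???█·███??
???·♥·██??
???··★██??
???···██??
???█████??
???█████??
??????????

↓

??????????
??????????
???█·███??
???·♥·██??
???···██??
???··★██??
???█████??
???█████??
??????????
??????????

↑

??????????
??????????
??????????
???█·███??
???·♥·██??
???··★██??
???···██??
???█████??
???█████??
??????????

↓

??????????
??????????
???█·███??
???·♥·██??
???···██??
???··★██??
???█████??
???█████??
??????????
??????????
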